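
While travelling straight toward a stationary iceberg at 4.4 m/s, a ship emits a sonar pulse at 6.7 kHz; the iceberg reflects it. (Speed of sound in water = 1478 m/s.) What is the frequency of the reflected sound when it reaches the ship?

6.74 kHz

The iceberg receives the sound from a moving source: f₁ = f₀ · v/(v − v_e) = 6.7 × 1478/1473.6 ≈ 6.72 kHz.
On the return leg the ship is a moving observer: f₂ = f₁ · (v + v_e)/v = 6.72 × 1482.4/1478 ≈ 6.74 kHz.
Equivalently f₂ = f₀ · (v + v_e)/(v − v_e).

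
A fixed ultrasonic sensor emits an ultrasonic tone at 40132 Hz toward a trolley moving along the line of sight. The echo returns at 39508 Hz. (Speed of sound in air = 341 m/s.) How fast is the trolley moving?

Double Doppler shift off a moving reflector: f₂ = f₀ · (v + u)/(v − u) (u > 0 toward emitter).
Rearranging, u = v · (f₂ − f₀)/(f₂ + f₀) = 341 × -624/79640 ≈ -2.67 m/s.
So the trolley is moving at 2.67 m/s away from the emitter.

2.67 m/s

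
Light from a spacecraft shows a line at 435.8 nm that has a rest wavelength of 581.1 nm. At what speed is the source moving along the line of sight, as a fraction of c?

0.280

λ'/λ₀ = 0.7500 < 1 (blueshift), so the source is approaching.
λ'/λ₀ = √((1 − β)/(1 + β)) for an approaching source ⇒ β = (1 − r²)/(1 + r²) with r = λ'/λ₀.
β = (1 − 0.5624)/(1 + 0.5624) ≈ 0.280.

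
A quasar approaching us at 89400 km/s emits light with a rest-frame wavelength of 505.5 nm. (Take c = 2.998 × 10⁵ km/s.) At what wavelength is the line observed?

β = v/c = 89400/299800 = 0.2982.
Relativistic Doppler for wavelength: λ' = λ₀ · √((1 − β)/(1 + β)).
λ' = 505.5 × √(0.7018/1.2982) = 505.5 × 0.73525 ≈ 371.7 nm.

371.7 nm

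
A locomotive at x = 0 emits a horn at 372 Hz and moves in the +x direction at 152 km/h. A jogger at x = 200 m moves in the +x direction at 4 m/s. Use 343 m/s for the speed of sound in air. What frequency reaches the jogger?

152 km/h = 42.22 m/s.
The observer lies on the +x side, so the source is heading toward the observer and the observer is heading away from the source.
General Doppler shift: f' = f · (v − v_o)/(v − v_s).
f' = 372 × (343 − 4)/(343 − 42.22) = 372 × 339/300.78 ≈ 419 Hz.

419 Hz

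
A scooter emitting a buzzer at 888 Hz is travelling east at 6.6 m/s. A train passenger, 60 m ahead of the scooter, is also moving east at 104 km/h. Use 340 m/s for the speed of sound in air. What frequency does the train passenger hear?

104 km/h = 28.89 m/s.
The train passenger is ahead, so the scooter is moving toward it while the train passenger is moving away from the scooter.
Both move, so f' = f · (v − v_o)/(v − v_s).
f' = 888 × (340 − 28.89)/(340 − 6.6) = 888 × 311.11/333.4 ≈ 829 Hz.

829 Hz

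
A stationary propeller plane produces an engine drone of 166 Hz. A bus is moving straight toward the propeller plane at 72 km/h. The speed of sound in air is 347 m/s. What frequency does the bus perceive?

72 km/h = 20 m/s.
Only the observer moves, toward the source, so f' = f · (v + v_o)/v.
f' = 166 × (347 + 20)/347 = 166 × 367/347 ≈ 176 Hz.

176 Hz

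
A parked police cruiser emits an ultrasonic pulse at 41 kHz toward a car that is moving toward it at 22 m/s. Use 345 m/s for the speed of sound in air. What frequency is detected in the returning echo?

46.6 kHz

At the car (a moving observer), f₁ = f₀ · (v + u)/v = 41 × 367/345 ≈ 43.6 kHz.
The reflection then acts as a moving source: f₂ = f₁ · v/(v − u) ≈ 46.6 kHz.
Equivalently f₂ = f₀ · (v + u)/(v − u).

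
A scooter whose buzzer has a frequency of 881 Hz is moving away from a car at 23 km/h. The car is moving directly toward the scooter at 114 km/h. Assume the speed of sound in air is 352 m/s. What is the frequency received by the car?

23 km/h = 6.389 m/s; 114 km/h = 31.67 m/s.
With source receding and observer approaching, f' = f · (v + v_o)/(v + v_s).
f' = 881 × (352 + 31.67)/(352 + 6.389) = 881 × 383.67/358.39 ≈ 943 Hz.

943 Hz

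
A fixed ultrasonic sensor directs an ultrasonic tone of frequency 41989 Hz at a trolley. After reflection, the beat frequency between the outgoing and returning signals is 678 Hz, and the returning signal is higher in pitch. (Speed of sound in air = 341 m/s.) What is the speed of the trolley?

Double Doppler shift off a moving reflector: f₂ = f₀ · (v + u)/(v − u) (u > 0 toward emitter).
Returning signal is higher, so f₂ = f₀ + Δf = 41989 + 678 = 42667 Hz.
Rearranging, u = v · (f₂ − f₀)/(f₂ + f₀) = 341 × 678/84656 ≈ 2.73 m/s.
So the trolley is moving at 2.73 m/s toward the emitter.

2.73 m/s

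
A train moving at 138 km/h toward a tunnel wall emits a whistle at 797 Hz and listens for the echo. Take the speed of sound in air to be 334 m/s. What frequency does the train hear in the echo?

1004 Hz

138 km/h = 38.33 m/s.
The tunnel wall receives the sound from a moving source: f₁ = f₀ · v/(v − v_e) = 797 × 334/295.67 ≈ 900 Hz.
On the return leg the train is a moving observer: f₂ = f₁ · (v + v_e)/v = 900 × 372.33/334 ≈ 1004 Hz.
Equivalently f₂ = f₀ · (v + v_e)/(v − v_e).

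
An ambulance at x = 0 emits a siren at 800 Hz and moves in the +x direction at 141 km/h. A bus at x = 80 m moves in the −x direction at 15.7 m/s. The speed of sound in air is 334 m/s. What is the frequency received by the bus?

949 Hz

141 km/h = 39.17 m/s.
The observer lies on the +x side, so the source is heading toward the observer and the observer is heading toward the source.
General Doppler shift: f' = f · (v + v_o)/(v − v_s).
f' = 800 × (334 + 15.7)/(334 − 39.17) = 800 × 349.7/294.83 ≈ 949 Hz.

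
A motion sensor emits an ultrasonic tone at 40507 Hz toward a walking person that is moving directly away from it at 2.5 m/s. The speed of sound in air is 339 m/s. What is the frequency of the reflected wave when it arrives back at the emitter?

39914 Hz

At the walking person (a moving observer), f₁ = f₀ · (v − u)/v = 40507 × 336.5/339 ≈ 40208 Hz.
On reflection it acts as a source moving away from the stationary detector: f₂ = f₁ · v/(v + u) = 40208 × 339/341.5 ≈ 39914 Hz.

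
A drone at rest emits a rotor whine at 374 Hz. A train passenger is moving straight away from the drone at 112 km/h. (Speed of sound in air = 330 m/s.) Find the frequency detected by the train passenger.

339 Hz

112 km/h = 31.11 m/s.
Only the observer moves, away from the source, so f' = f · (v − v_o)/v.
f' = 374 × (330 − 31.11)/330 = 374 × 298.89/330 ≈ 339 Hz.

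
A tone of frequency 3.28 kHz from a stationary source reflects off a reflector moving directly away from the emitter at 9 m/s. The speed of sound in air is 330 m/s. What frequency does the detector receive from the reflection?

3.11 kHz

The reflector first receives the wave as a moving observer: f₁ = f₀ · (v − u)/v = 3.28 × (330 − 9)/330 ≈ 3.19 kHz.
On reflection it acts as a source moving away from the stationary detector: f₂ = f₁ · v/(v + u) = 3.19 × 330/339 ≈ 3.11 kHz.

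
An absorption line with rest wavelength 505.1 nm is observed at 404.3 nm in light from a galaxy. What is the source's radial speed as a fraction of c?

0.219c

λ'/λ₀ = 0.8004 < 1 (blueshift), so the source is approaching.
λ'/λ₀ = √((1 − β)/(1 + β)) for an approaching source ⇒ β = (1 − r²)/(1 + r²) with r = λ'/λ₀.
β = (1 − 0.6407)/(1 + 0.6407) ≈ 0.219.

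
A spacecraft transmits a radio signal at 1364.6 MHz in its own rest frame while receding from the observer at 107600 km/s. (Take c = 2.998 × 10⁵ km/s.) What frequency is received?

937.3 MHz

β = v/c = 107600/299800 = 0.3589.
Relativistic Doppler for frequency: f' = f₀ · √((1 − β)/(1 + β)).
f' = 1364.6 × √(0.6411/1.3589) = 1364.6 × 0.68686 ≈ 937.3 MHz.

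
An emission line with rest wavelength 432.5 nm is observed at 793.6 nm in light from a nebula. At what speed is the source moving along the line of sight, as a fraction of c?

λ'/λ₀ = 1.8349 > 1 (redshift), so the source is receding.
λ'/λ₀ = √((1 + β)/(1 − β)) for a receding source ⇒ β = (r² − 1)/(r² + 1) with r = λ'/λ₀.
β = (3.3669 − 1)/(3.3669 + 1) ≈ 0.542.

0.542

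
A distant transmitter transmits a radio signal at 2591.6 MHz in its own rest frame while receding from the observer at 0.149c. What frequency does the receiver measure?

Relativistic Doppler for frequency: f' = f₀ · √((1 − β)/(1 + β)).
f' = 2591.6 × √(0.8510/1.1490) = 2591.6 × 0.86061 ≈ 2230.3 MHz.

2230.3 MHz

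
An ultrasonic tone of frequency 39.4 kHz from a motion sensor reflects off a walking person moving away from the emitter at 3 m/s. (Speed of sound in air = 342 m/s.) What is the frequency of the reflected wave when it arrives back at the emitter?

At the walking person (a moving observer), f₁ = f₀ · (v − u)/v = 39.4 × 339/342 ≈ 39.1 kHz.
On reflection it acts as a source moving away from the stationary detector: f₂ = f₁ · v/(v + u) = 39.1 × 342/345 ≈ 38.7 kHz.

38.7 kHz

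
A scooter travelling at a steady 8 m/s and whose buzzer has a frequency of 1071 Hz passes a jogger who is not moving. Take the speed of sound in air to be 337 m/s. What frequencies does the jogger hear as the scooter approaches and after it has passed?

1097 Hz approaching; 1046 Hz receding

Approaching: f₁ = f · v/(v − v_s) = 1071 × 337/329 ≈ 1097 Hz.
Receding: f₂ = f · v/(v + v_s) = 1071 × 337/345 ≈ 1046 Hz.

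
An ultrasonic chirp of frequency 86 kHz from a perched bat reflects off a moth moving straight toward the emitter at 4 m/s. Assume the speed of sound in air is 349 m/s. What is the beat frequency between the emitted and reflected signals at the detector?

1994 Hz

The moth first receives the wave as a moving observer: f₁ = f₀ · (v + u)/v = 86 × (349 + 4)/349 ≈ 86.986 kHz.
On reflection it acts as a source moving toward the stationary detector: f₂ = f₁ · v/(v − u) = 86.986 × 349/345 ≈ 87.994 kHz.
Equivalently f₂ = f₀ · (v + u)/(v − u).
Beat frequency (with f₀ = 86000 Hz): |f₂ − f₀| = 2u·f₀/(v − u) = 2 × 4 × 86000/345 ≈ 1994 Hz.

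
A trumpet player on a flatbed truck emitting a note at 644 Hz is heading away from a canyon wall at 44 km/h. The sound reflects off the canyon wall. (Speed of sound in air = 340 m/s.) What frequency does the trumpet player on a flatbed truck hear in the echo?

599 Hz

44 km/h = 12.22 m/s.
The canyon wall receives the sound from a moving source: f₁ = f₀ · v/(v + v_e) = 644 × 340/352.22 ≈ 622 Hz.
On the return leg the trumpet player on a flatbed truck is a moving observer: f₂ = f₁ · (v − v_e)/v = 622 × 327.78/340 ≈ 599 Hz.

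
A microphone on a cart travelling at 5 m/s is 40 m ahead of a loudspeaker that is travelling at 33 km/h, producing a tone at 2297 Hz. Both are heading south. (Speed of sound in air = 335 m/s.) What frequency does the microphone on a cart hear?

33 km/h = 9.167 m/s.
The microphone on a cart is ahead, so the loudspeaker is moving toward it while the microphone on a cart is moving away from the loudspeaker.
General Doppler shift: f' = f · (v − v_o)/(v − v_s).
f' = 2297 × (335 − 5)/(335 − 9.167) = 2297 × 330/325.83 ≈ 2326 Hz.

2326 Hz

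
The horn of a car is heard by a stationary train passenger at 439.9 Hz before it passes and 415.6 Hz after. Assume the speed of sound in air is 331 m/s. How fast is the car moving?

9.4 m/s

f₁/f₂ = (v + v_s)/(v − v_s), so v_s = v · (f₁ − f₂)/(f₁ + f₂).
v_s = 331 × (439.9 − 415.6)/(439.9 + 415.6) = 331 × 24.3/855.5 ≈ 9.4 m/s.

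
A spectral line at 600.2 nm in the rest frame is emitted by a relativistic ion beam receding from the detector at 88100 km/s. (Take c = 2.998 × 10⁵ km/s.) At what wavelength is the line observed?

812.4 nm

β = v/c = 88100/299800 = 0.2939.
Relativistic Doppler for wavelength: λ' = λ₀ · √((1 + β)/(1 − β)).
λ' = 600.2 × √(1.2939/0.7061) = 600.2 × 1.35363 ≈ 812.4 nm.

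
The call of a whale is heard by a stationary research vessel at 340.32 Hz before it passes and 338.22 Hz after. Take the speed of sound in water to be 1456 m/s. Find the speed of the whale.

f₁/f₂ = (v + v_s)/(v − v_s), so v_s = v · (f₁ − f₂)/(f₁ + f₂).
v_s = 1456 × (340.32 − 338.22)/(340.32 + 338.22) = 1456 × 2.10/678.54 ≈ 4.5 m/s.

4.5 m/s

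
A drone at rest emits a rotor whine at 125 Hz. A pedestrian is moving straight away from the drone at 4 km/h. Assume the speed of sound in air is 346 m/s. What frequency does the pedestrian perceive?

125 Hz

4 km/h = 1.111 m/s.
Only the observer moves, away from the source, so f' = f · (v − v_o)/v.
f' = 125 × (346 − 1.111)/346 = 125 × 344.89/346 ≈ 125 Hz.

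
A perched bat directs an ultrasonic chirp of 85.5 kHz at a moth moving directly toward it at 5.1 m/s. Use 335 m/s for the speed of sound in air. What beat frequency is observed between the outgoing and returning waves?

The moth first receives the wave as a moving observer: f₁ = f₀ · (v + u)/v = 85.5 × (335 + 5.1)/335 ≈ 86.80 kHz.
The reflection then acts as a moving source: f₂ = f₁ · v/(v − u) ≈ 88.14 kHz.
Equivalently f₂ = f₀ · (v + u)/(v − u).
Beat frequency (with f₀ = 85500 Hz): |f₂ − f₀| = 2u·f₀/(v − u) = 2 × 5.1 × 85500/329.9 ≈ 2644 Hz.

2644 Hz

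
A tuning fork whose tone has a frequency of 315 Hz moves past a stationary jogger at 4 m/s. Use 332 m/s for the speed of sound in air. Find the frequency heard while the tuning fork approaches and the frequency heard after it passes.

319 Hz approaching; 311 Hz receding

Approaching: f₁ = f · v/(v − v_s) = 315 × 332/328 ≈ 319 Hz.
Receding: f₂ = f · v/(v + v_s) = 315 × 332/336 ≈ 311 Hz.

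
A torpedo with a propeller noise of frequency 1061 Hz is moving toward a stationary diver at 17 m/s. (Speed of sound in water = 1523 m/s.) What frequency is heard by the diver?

Only the source moves, toward the listener, so f' = f · v/(v − v_s).
f' = 1061 × 1523/(1523 − 17) = 1061 × 1523/1506 ≈ 1073 Hz.

1073 Hz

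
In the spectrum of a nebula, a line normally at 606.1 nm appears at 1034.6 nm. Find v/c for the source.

0.489

λ'/λ₀ = 1.7070 > 1 (redshift), so the source is receding.
λ'/λ₀ = √((1 + β)/(1 − β)) for a receding source ⇒ β = (r² − 1)/(r² + 1) with r = λ'/λ₀.
β = (2.9138 − 1)/(2.9138 + 1) ≈ 0.489.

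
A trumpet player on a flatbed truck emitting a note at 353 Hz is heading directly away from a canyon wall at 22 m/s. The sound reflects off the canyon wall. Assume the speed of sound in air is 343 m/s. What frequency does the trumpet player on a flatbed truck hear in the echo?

The canyon wall receives the sound from a moving source: f₁ = f₀ · v/(v + v_e) = 353 × 343/365 ≈ 332 Hz.
On the return leg the trumpet player on a flatbed truck is a moving observer: f₂ = f₁ · (v − v_e)/v = 332 × 321/343 ≈ 310 Hz.

310 Hz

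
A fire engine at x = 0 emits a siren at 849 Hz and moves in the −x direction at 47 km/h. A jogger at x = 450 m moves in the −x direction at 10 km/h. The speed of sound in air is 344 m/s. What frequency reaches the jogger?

825 Hz

47 km/h = 13.06 m/s; 10 km/h = 2.778 m/s.
The observer lies on the +x side, so the source is heading away from the observer and the observer is heading toward the source.
General Doppler shift: f' = f · (v + v_o)/(v + v_s).
f' = 849 × (344 + 2.778)/(344 + 13.06) = 849 × 346.78/357.06 ≈ 825 Hz.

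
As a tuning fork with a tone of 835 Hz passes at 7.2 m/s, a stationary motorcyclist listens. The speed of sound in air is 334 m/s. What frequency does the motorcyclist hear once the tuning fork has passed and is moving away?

Receding: f₂ = f · v/(v + v_s) = 835 × 334/341.2 ≈ 817 Hz.

817 Hz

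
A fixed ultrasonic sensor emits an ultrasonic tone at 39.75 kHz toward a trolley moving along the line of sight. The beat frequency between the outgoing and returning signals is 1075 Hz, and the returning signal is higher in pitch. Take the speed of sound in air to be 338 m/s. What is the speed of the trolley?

Double Doppler shift off a moving reflector: f₂ = f₀ · (v + u)/(v − u) (u > 0 toward emitter).
Returning signal is higher, so f₂ = f₀ + Δf = 39750 + 1075 = 40825 Hz.
Rearranging, u = v · (f₂ − f₀)/(f₂ + f₀) = 338 × 1075/80575 ≈ 4.5 m/s.
So the trolley is moving at 4.5 m/s toward the emitter.

4.5 m/s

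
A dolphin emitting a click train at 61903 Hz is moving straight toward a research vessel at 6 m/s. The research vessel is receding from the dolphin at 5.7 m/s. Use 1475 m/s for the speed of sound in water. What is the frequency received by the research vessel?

General Doppler shift: f' = f · (v − v_o)/(v − v_s).
f' = 61903 × (1475 − 5.7)/(1475 − 6) = 61903 × 1469.3/1469 ≈ 61916 Hz.

61916 Hz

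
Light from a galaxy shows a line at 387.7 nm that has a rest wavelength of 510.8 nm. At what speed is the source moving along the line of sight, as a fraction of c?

0.269

λ'/λ₀ = 0.7590 < 1 (blueshift), so the source is approaching.
λ'/λ₀ = √((1 − β)/(1 + β)) for an approaching source ⇒ β = (1 − r²)/(1 + r²) with r = λ'/λ₀.
β = (1 − 0.5761)/(1 + 0.5761) ≈ 0.269.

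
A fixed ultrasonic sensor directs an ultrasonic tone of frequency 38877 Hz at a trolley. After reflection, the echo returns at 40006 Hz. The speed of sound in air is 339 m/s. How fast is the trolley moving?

Double Doppler shift off a moving reflector: f₂ = f₀ · (v + u)/(v − u) (u > 0 toward emitter).
Rearranging, u = v · (f₂ − f₀)/(f₂ + f₀) = 339 × 1129/78883 ≈ 4.9 m/s.
So the trolley is moving at 4.9 m/s toward the emitter.

4.9 m/s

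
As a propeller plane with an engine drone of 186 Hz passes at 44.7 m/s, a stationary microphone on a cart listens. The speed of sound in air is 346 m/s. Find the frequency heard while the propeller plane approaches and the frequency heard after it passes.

Approaching: f₁ = f · v/(v − v_s) = 186 × 346/301.3 ≈ 214 Hz.
Receding: f₂ = f · v/(v + v_s) = 186 × 346/390.7 ≈ 165 Hz.

214 Hz approaching; 165 Hz receding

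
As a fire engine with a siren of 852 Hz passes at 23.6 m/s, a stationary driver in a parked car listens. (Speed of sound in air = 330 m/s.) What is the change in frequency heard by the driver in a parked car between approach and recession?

122 Hz

Approaching: f₁ = f · v/(v − v_s) = 852 × 330/306.4 ≈ 918 Hz.
Receding: f₂ = f · v/(v + v_s) = 852 × 330/353.6 ≈ 795 Hz.
Drop: f₁ − f₂ = 2f·v·v_s/(v² − v_s²) = 2 × 852 × 330 × 23.6/(330² − 23.6²) ≈ 122 Hz.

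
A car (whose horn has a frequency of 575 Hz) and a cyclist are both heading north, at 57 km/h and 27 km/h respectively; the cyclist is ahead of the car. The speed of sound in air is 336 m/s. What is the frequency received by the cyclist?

57 km/h = 15.83 m/s; 27 km/h = 7.5 m/s.
The cyclist is ahead, so the car is moving toward it while the cyclist is moving away from the car.
General Doppler shift: f' = f · (v − v_o)/(v − v_s).
f' = 575 × (336 − 7.5)/(336 − 15.83) = 575 × 328.5/320.17 ≈ 590 Hz.

590 Hz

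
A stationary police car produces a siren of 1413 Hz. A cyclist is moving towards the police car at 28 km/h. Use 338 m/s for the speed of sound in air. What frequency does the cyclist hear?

28 km/h = 7.778 m/s.
Only the observer moves, toward the source, so f' = f · (v + v_o)/v.
f' = 1413 × (338 + 7.778)/338 = 1413 × 345.78/338 ≈ 1446 Hz.

1446 Hz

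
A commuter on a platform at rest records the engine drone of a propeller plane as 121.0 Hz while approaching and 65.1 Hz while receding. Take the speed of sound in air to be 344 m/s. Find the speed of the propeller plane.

103 m/s

f₁/f₂ = (v + v_s)/(v − v_s), so v_s = v · (f₁ − f₂)/(f₁ + f₂).
v_s = 344 × (121.0 − 65.1)/(121.0 + 65.1) = 344 × 55.9/186.1 ≈ 103 m/s.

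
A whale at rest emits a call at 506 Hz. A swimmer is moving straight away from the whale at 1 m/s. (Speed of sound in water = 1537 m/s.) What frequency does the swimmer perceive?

Only the observer moves, away from the source, so f' = f · (v − v_o)/v.
f' = 506 × (1537 − 1)/1537 = 506 × 1536/1537 ≈ 506 Hz.

506 Hz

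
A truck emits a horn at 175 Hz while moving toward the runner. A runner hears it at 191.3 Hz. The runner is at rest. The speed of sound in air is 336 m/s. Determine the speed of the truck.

f' = f · v/(v − v_s) ⇒ v_s = v · |1 − f/f'|.
v_s = 336 × |1 − 175/191.3| = 336 × 0.08521 ≈ 29 m/s.

29 m/s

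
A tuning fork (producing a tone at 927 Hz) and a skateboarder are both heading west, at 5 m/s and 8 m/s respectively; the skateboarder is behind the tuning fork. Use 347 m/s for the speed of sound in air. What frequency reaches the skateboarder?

935 Hz

The skateboarder is behind, so the tuning fork is moving away from it while the skateboarder is moving toward the tuning fork.
General Doppler shift: f' = f · (v + v_o)/(v + v_s).
f' = 927 × (347 + 8)/(347 + 5) = 927 × 355/352 ≈ 935 Hz.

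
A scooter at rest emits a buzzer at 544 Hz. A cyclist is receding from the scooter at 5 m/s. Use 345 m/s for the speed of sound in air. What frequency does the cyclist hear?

536 Hz

Only the observer moves, away from the source, so f' = f · (v − v_o)/v.
f' = 544 × (345 − 5)/345 = 544 × 340/345 ≈ 536 Hz.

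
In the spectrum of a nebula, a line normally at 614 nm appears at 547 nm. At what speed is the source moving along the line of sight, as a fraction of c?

λ'/λ₀ = 0.8909 < 1 (blueshift), so the source is approaching.
λ'/λ₀ = √((1 − β)/(1 + β)) for an approaching source ⇒ β = (1 − r²)/(1 + r²) with r = λ'/λ₀.
β = (1 − 0.7937)/(1 + 0.7937) ≈ 0.115.

0.115c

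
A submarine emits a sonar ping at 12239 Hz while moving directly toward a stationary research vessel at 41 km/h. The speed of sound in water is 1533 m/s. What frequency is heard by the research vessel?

41 km/h = 11.39 m/s.
With the source moving toward a stationary observer, f' = f · v/(v − v_s).
f' = 12239 × 1533/(1533 − 11.39) = 12239 × 1533/1522 ≈ 12331 Hz.

12331 Hz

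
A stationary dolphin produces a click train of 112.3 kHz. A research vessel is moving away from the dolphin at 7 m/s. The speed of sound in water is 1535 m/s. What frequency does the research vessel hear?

111.8 kHz

Only the observer moves, away from the source, so f' = f · (v − v_o)/v.
f' = 112.3 × (1535 − 7)/1535 = 112.3 × 1528/1535 ≈ 111.8 kHz.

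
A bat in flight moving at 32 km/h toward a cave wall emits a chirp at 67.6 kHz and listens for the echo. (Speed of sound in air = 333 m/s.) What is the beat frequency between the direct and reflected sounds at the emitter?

3708 Hz

32 km/h = 8.889 m/s.
The cave wall receives the sound from a moving source: f₁ = f₀ · v/(v − v_e) = 67.6 × 333/324.11 ≈ 69.45 kHz.
On the return leg the bat in flight is a moving observer: f₂ = f₁ · (v + v_e)/v = 69.45 × 341.89/333 ≈ 71.31 kHz.
Beat against the emitted tone (with f₀ = 67600 Hz): |f₂ − f₀| = 2v_e·f₀/(v − v_e) = 2 × 8.889 × 67600/324.11 ≈ 3708 Hz.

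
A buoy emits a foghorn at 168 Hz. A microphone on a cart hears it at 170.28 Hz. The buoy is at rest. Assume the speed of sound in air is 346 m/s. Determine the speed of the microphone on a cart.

4.7 m/s

f' > f, so the microphone on a cart is approaching.
f' = f · (v + v_o)/v ⇒ v_o = v · |f'/f − 1|.
v_o = 346 × |170.28/168 − 1| = 346 × 0.01357 ≈ 4.7 m/s.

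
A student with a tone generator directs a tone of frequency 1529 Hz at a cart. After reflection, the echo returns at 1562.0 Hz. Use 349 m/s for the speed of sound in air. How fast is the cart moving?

Double Doppler shift off a moving reflector: f₂ = f₀ · (v + u)/(v − u) (u > 0 toward emitter).
Rearranging, u = v · (f₂ − f₀)/(f₂ + f₀) = 349 × 33.0/3091.0 ≈ 3.7 m/s.
So the cart is moving at 3.7 m/s toward the emitter.

3.7 m/s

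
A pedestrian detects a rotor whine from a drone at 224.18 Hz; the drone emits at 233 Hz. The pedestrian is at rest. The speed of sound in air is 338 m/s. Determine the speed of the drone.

13.3 m/s

f' < f, so the drone is receding.
f' = f · v/(v + v_s) ⇒ v_s = v · |1 − f/f'|.
v_s = 338 × |1 − 233/224.18| = 338 × 0.03934 ≈ 13.3 m/s.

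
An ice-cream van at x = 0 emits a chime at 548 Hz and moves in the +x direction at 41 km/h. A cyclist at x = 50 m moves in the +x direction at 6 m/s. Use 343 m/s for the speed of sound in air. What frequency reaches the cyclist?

557 Hz

41 km/h = 11.39 m/s.
The observer lies on the +x side, so the source is heading toward the observer and the observer is heading away from the source.
General Doppler shift: f' = f · (v − v_o)/(v − v_s).
f' = 548 × (343 − 6)/(343 − 11.39) = 548 × 337/331.61 ≈ 557 Hz.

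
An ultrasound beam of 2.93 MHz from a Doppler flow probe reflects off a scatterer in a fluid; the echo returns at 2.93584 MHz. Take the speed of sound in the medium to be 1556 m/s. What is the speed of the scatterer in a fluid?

1.55 m/s

Double Doppler shift off a moving reflector: f₂ = f₀ · (v + u)/(v − u) (u > 0 toward emitter).
Rearranging, u = v · (f₂ − f₀)/(f₂ + f₀) = 1556 × 0.00584/5.86584 ≈ 1.55 m/s.
So the scatterer in a fluid is moving at 1.55 m/s toward the emitter.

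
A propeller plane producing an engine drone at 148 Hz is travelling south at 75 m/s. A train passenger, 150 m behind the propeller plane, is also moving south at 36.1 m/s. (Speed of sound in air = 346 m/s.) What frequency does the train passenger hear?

134 Hz

The train passenger is behind, so the propeller plane is moving away from it while the train passenger is moving toward the propeller plane.
With source receding and observer approaching, f' = f · (v + v_o)/(v + v_s).
f' = 148 × (346 + 36.1)/(346 + 75) = 148 × 382.1/421 ≈ 134 Hz.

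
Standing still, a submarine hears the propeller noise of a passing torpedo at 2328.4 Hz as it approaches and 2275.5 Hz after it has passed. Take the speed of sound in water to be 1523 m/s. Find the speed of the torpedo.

f₁/f₂ = (v + v_s)/(v − v_s), so v_s = v · (f₁ − f₂)/(f₁ + f₂).
v_s = 1523 × (2328.4 − 2275.5)/(2328.4 + 2275.5) = 1523 × 52.9/4603.9 ≈ 17.5 m/s.

17.5 m/s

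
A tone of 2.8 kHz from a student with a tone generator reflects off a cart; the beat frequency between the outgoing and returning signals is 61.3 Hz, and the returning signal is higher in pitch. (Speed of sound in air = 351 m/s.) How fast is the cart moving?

3.8 m/s

Double Doppler shift off a moving reflector: f₂ = f₀ · (v + u)/(v − u) (u > 0 toward emitter).
Returning signal is higher, so f₂ = f₀ + Δf = 2800 + 61.3 = 2861.3 Hz.
Rearranging, u = v · (f₂ − f₀)/(f₂ + f₀) = 351 × 61.3/5661.3 ≈ 3.8 m/s.
So the cart is moving at 3.8 m/s toward the emitter.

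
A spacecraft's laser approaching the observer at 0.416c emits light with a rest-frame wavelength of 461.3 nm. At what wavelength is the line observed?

296.2 nm

Relativistic Doppler for wavelength: λ' = λ₀ · √((1 − β)/(1 + β)).
λ' = 461.3 × √(0.5840/1.4160) = 461.3 × 0.64221 ≈ 296.2 nm.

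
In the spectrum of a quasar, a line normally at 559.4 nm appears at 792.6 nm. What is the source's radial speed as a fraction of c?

λ'/λ₀ = 1.4169 > 1 (redshift), so the source is receding.
λ'/λ₀ = √((1 + β)/(1 − β)) for a receding source ⇒ β = (r² − 1)/(r² + 1) with r = λ'/λ₀.
β = (2.0075 − 1)/(2.0075 + 1) ≈ 0.335.

0.335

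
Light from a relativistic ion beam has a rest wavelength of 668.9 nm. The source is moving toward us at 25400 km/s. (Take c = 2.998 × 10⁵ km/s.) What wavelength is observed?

β = v/c = 25400/299800 = 0.0847.
Relativistic Doppler for wavelength: λ' = λ₀ · √((1 − β)/(1 + β)).
λ' = 668.9 × √(0.9153/1.0847) = 668.9 × 0.91858 ≈ 614.4 nm.

614.4 nm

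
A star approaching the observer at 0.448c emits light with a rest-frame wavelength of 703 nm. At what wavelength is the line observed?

Relativistic Doppler for wavelength: λ' = λ₀ · √((1 − β)/(1 + β)).
λ' = 703 × √(0.5520/1.4480) = 703 × 0.61743 ≈ 434.1 nm.

434.1 nm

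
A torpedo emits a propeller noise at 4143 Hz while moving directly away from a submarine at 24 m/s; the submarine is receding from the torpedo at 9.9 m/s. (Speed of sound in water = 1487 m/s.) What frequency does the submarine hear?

With source receding and observer receding, f' = f · (v − v_o)/(v + v_s).
f' = 4143 × (1487 − 9.9)/(1487 + 24) = 4143 × 1477.1/1511 ≈ 4050 Hz.

4050 Hz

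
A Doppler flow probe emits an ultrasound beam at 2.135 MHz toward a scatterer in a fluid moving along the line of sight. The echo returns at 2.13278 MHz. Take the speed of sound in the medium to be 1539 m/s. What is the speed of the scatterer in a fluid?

Double Doppler shift off a moving reflector: f₂ = f₀ · (v + u)/(v − u) (u > 0 toward emitter).
Rearranging, u = v · (f₂ − f₀)/(f₂ + f₀) = 1539 × -0.00222/4.26778 ≈ -0.80 m/s.
So the scatterer in a fluid is moving at 0.80 m/s away from the emitter.

0.80 m/s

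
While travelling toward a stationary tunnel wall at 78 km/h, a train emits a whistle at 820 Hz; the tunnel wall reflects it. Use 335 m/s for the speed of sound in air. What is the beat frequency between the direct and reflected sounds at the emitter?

78 km/h = 21.67 m/s.
The tunnel wall receives the sound from a moving source: f₁ = f₀ · v/(v − v_e) = 820 × 335/313.33 ≈ 876.7 Hz.
On the return leg the train is a moving observer: f₂ = f₁ · (v + v_e)/v = 876.7 × 356.67/335 ≈ 933.4 Hz.
Equivalently f₂ = f₀ · (v + v_e)/(v − v_e).
Beat against the emitted tone: |f₂ − f₀| = 2v_e·f₀/(v − v_e) = 2 × 21.67 × 820/313.33 ≈ 113 Hz.

113 Hz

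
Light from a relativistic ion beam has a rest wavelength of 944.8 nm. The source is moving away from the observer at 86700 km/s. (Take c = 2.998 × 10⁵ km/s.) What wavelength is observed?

β = v/c = 86700/299800 = 0.2892.
Relativistic Doppler for wavelength: λ' = λ₀ · √((1 + β)/(1 − β)).
λ' = 944.8 × √(1.2892/0.7108) = 944.8 × 1.34674 ≈ 1272.4 nm.

1272.4 nm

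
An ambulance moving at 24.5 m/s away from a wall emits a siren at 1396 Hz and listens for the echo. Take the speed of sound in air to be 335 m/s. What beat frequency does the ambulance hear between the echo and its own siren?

190 Hz

The wall receives the sound from a moving source: f₁ = f₀ · v/(v + v_e) = 1396 × 335/359.5 ≈ 1300.9 Hz.
On the return leg the ambulance is a moving observer: f₂ = f₁ · (v − v_e)/v = 1300.9 × 310.5/335 ≈ 1205.7 Hz.
Beat against the emitted tone: |f₂ − f₀| = 2v_e·f₀/(v + v_e) = 2 × 24.5 × 1396/359.5 ≈ 190 Hz.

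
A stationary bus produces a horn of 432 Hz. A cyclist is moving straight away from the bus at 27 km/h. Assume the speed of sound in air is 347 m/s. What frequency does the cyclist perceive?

27 km/h = 7.5 m/s.
Only the observer moves, away from the source, so f' = f · (v − v_o)/v.
f' = 432 × (347 − 7.5)/347 = 432 × 339.5/347 ≈ 423 Hz.

423 Hz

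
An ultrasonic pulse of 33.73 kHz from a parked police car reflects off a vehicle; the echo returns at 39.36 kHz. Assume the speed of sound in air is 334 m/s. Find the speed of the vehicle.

26 m/s

Double Doppler shift off a moving reflector: f₂ = f₀ · (v + u)/(v − u) (u > 0 toward emitter).
Rearranging, u = v · (f₂ − f₀)/(f₂ + f₀) = 334 × 5.63/73.09 ≈ 26 m/s.
So the vehicle is moving at 26 m/s toward the emitter.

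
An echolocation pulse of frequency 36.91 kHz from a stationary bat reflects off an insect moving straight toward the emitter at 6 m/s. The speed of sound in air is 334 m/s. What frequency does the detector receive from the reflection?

The insect first receives the wave as a moving observer: f₁ = f₀ · (v + u)/v = 36.91 × (334 + 6)/334 ≈ 37.6 kHz.
The reflection then acts as a moving source: f₂ = f₁ · v/(v − u) ≈ 38.3 kHz.

38.3 kHz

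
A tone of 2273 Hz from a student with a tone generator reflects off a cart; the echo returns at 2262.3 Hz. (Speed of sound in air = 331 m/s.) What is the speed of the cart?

0.78 m/s

Double Doppler shift off a moving reflector: f₂ = f₀ · (v + u)/(v − u) (u > 0 toward emitter).
Rearranging, u = v · (f₂ − f₀)/(f₂ + f₀) = 331 × -10.7/4535.3 ≈ -0.78 m/s.
So the cart is moving at 0.78 m/s away from the emitter.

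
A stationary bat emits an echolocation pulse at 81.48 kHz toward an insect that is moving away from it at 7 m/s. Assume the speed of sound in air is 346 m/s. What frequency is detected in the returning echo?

78.2 kHz

At the insect (a moving observer), f₁ = f₀ · (v − u)/v = 81.48 × 339/346 ≈ 79.8 kHz.
The reflection then acts as a moving source: f₂ = f₁ · v/(v + u) ≈ 78.2 kHz.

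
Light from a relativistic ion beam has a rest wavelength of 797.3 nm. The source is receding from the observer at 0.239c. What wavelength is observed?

1017.3 nm

Relativistic Doppler for wavelength: λ' = λ₀ · √((1 + β)/(1 − β)).
λ' = 797.3 × √(1.2390/0.7610) = 797.3 × 1.27598 ≈ 1017.3 nm.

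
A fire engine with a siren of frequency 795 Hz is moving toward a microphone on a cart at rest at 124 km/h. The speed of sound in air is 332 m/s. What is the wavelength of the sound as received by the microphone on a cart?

124 km/h = 34.44 m/s.
Moving source, stationary observer: f' = f · v/(v − v_s) since the source is approaching.
f' = 795 × 332/(332 − 34.44) ≈ 887 Hz.
λ' = v/f' = 332/887.028 ≈ 37.4 cm.

37.4 cm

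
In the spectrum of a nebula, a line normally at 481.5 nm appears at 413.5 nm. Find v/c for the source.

λ'/λ₀ = 0.8588 < 1 (blueshift), so the source is approaching.
λ'/λ₀ = √((1 − β)/(1 + β)) for an approaching source ⇒ β = (1 − r²)/(1 + r²) with r = λ'/λ₀.
β = (1 − 0.7375)/(1 + 0.7375) ≈ 0.151.

0.151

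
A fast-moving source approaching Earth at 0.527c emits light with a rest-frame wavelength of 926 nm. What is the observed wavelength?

Relativistic Doppler for wavelength: λ' = λ₀ · √((1 − β)/(1 + β)).
λ' = 926 × √(0.4730/1.5270) = 926 × 0.55656 ≈ 515.4 nm.

515.4 nm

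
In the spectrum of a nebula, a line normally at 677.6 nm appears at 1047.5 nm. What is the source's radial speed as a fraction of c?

0.410

λ'/λ₀ = 1.5459 > 1 (redshift), so the source is receding.
λ'/λ₀ = √((1 + β)/(1 − β)) for a receding source ⇒ β = (r² − 1)/(r² + 1) with r = λ'/λ₀.
β = (2.3898 − 1)/(2.3898 + 1) ≈ 0.410.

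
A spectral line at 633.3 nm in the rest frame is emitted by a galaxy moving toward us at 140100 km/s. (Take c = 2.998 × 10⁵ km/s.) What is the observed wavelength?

381.6 nm

β = v/c = 140100/299800 = 0.4673.
Relativistic Doppler for wavelength: λ' = λ₀ · √((1 − β)/(1 + β)).
λ' = 633.3 × √(0.5327/1.4673) = 633.3 × 0.60253 ≈ 381.6 nm.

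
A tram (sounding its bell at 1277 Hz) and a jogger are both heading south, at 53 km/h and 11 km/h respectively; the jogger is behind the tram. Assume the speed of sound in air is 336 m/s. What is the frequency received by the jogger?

53 km/h = 14.72 m/s; 11 km/h = 3.056 m/s.
The jogger is behind, so the tram is moving away from it while the jogger is moving toward the tram.
With source receding and observer approaching, f' = f · (v + v_o)/(v + v_s).
f' = 1277 × (336 + 3.056)/(336 + 14.72) = 1277 × 339.06/350.72 ≈ 1235 Hz.

1235 Hz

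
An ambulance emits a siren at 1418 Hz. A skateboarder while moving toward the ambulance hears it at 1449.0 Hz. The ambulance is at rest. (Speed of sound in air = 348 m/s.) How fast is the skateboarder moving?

7.6 m/s

f' = f · (v + v_o)/v ⇒ v_o = v · |f'/f − 1|.
v_o = 348 × |1449.0/1418 − 1| = 348 × 0.02186 ≈ 7.6 m/s.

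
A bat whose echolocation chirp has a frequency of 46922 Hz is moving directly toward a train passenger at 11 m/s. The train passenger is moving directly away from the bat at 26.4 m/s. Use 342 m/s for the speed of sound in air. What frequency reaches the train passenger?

General Doppler shift: f' = f · (v − v_o)/(v − v_s).
f' = 46922 × (342 − 26.4)/(342 − 11) = 46922 × 315.6/331 ≈ 44739 Hz.

44739 Hz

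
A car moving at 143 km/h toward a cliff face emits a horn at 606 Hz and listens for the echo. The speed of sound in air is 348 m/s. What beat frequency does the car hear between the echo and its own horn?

143 km/h = 39.72 m/s.
The cliff face receives the sound from a moving source: f₁ = f₀ · v/(v − v_e) = 606 × 348/308.28 ≈ 684.1 Hz.
On the return leg the car is a moving observer: f₂ = f₁ · (v + v_e)/v = 684.1 × 387.72/348 ≈ 762.2 Hz.
Beat against the emitted tone: |f₂ − f₀| = 2v_e·f₀/(v − v_e) = 2 × 39.72 × 606/308.28 ≈ 156 Hz.

156 Hz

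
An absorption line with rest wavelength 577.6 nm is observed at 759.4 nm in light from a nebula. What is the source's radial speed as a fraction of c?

0.267c

λ'/λ₀ = 1.3148 > 1 (redshift), so the source is receding.
λ'/λ₀ = √((1 + β)/(1 − β)) for a receding source ⇒ β = (r² − 1)/(r² + 1) with r = λ'/λ₀.
β = (1.7286 − 1)/(1.7286 + 1) ≈ 0.267.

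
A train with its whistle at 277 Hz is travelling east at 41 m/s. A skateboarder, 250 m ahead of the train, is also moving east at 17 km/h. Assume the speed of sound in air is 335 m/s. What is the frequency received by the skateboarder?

311 Hz

17 km/h = 4.722 m/s.
The skateboarder is ahead, so the train is moving toward it while the skateboarder is moving away from the train.
With source approaching and observer receding, f' = f · (v − v_o)/(v − v_s).
f' = 277 × (335 − 4.722)/(335 − 41) = 277 × 330.28/294 ≈ 311 Hz.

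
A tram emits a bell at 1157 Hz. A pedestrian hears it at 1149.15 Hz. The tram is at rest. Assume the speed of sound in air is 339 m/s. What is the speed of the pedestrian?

2.30 m/s

f' < f, so the pedestrian is receding.
f' = f · (v − v_o)/v ⇒ v_o = v · |f'/f − 1|.
v_o = 339 × |1149.15/1157 − 1| = 339 × 0.006785 ≈ 2.30 m/s.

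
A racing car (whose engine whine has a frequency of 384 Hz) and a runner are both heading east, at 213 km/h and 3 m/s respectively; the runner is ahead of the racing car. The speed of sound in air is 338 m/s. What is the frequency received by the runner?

461 Hz

213 km/h = 59.17 m/s.
The runner is ahead, so the racing car is moving toward it while the runner is moving away from the racing car.
General Doppler shift: f' = f · (v − v_o)/(v − v_s).
f' = 384 × (338 − 3)/(338 − 59.17) = 384 × 335/278.83 ≈ 461 Hz.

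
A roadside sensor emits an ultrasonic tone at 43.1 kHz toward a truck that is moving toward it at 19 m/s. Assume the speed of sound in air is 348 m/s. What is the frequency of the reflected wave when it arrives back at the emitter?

The truck first receives the wave as a moving observer: f₁ = f₀ · (v + u)/v = 43.1 × (348 + 19)/348 ≈ 45.5 kHz.
On reflection it acts as a source moving toward the stationary detector: f₂ = f₁ · v/(v − u) = 45.5 × 348/329 ≈ 48.1 kHz.

48.1 kHz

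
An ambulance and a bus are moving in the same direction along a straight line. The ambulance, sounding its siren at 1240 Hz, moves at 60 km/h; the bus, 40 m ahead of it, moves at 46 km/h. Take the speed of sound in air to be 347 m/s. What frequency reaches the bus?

60 km/h = 16.67 m/s; 46 km/h = 12.78 m/s.
The bus is ahead, so the ambulance is moving toward it while the bus is moving away from the ambulance.
Both move, so f' = f · (v − v_o)/(v − v_s).
f' = 1240 × (347 − 12.78)/(347 − 16.67) = 1240 × 334.22/330.33 ≈ 1255 Hz.

1255 Hz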